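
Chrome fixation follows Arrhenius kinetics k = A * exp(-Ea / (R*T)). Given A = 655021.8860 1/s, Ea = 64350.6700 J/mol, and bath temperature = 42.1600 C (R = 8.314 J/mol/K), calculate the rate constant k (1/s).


T_K = T_C + 273.15 = 42.1600 + 273.15 = 315.3100 K
exponent = -Ea / (R * T_K) = -64350.6700 / (8.314 * 315.3100) = -24.5474
k = A * exp(exponent) = 655021.8860 * exp(-24.5474) = 1.4304e-05 1/s


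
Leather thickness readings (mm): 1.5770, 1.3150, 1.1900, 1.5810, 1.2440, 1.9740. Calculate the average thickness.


Formula: Average = sum / n
Substituting: Average = 8.8810 / 6
Result: 1.4802 mm


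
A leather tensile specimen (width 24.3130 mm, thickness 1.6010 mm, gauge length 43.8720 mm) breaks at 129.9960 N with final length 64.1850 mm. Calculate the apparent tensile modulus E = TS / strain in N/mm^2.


TS = F / (w * t) = 129.9960 / (24.3130 * 1.6010) = 3.3396 N/mm^2
strain = (Lf - L0) / L0 = (64.1850 - 43.8720) / 43.8720 = 0.4630
E = TS / strain = 3.3396 / 0.4630 = 7.2130 N/mm^2


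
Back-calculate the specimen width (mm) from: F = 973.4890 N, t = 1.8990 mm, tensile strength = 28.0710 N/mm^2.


Formula: w = F / (TS * t)
Substituting: w = 973.4890 / (28.0710 * 1.8990)
Result: 18.2620 mm


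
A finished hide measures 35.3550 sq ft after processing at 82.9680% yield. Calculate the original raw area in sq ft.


Formula: raw = finished * 100 / yield
Substituting: raw = 35.3550 * 100 / 82.9680
Result: 42.6128 sq ft


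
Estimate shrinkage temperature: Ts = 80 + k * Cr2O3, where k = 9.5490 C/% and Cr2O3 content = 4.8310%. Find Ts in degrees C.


Formula: Ts = 80 + k * Cr2O3
Substituting: Ts = 80 + 9.5490 * 4.8310
Result: 126.1312 C


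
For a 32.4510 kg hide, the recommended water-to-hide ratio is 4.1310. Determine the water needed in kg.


Formula: Water = hide_weight * ratio
Substituting: Water = 32.4510 * 4.1310
Result: 134.0551 kg


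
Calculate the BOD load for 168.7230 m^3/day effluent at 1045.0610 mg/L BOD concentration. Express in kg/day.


Formula: BOD_load = volume * conc / 1000
Substituting: BOD_load = 168.7230 * 1045.0610 / 1000
Result: 176.3258 kg/day


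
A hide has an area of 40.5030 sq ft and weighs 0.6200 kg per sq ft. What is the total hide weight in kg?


Formula: Weight = area * weight_per_sqft
Substituting: Weight = 40.5030 * 0.6200
Result: 25.1119 kg


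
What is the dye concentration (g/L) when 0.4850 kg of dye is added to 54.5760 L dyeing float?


Formula: Conc = dye_mass(kg) / volume(L) * 1000
Substituting: Conc = 0.4850 / 54.5760 * 1000
Result: 8.8867 g/L


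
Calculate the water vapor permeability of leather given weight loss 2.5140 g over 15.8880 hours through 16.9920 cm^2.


Formula: WVP = loss / (area * time)
Substituting: WVP = 2.5140 / (16.9920 * 15.8880)
Result: 0.00931218 g/(cm^2*hr)


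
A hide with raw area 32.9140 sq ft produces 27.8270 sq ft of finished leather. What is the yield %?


Formula: Yield = finished / raw * 100
Substituting: Yield = 27.8270 / 32.9140 * 100
Result: 84.5446 %


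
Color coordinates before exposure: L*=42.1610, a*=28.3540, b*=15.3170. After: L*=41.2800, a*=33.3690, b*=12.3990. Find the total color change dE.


dL = -0.8810, da = 5.0150, db = -2.9180
dE = sqrt((-0.8810)^2 + 5.0150^2 + (-2.9180)^2) = 5.8687


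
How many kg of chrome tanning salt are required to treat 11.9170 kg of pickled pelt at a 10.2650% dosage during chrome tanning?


Formula: Chrome = substrate * pct / 100
Substituting: Chrome = 11.9170 * 10.2650 / 100
Result: 1.2233 kg


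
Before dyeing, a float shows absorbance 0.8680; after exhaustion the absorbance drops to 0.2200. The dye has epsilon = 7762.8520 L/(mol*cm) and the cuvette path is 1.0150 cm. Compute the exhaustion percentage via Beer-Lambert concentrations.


c_initial = A_i / (epsilon * l) = 0.8680 / (7762.8520 * 1.0150) = 1.1016e-04 mol/L
c_final = A_f / (epsilon * l) = 0.2200 / (7762.8520 * 1.0150) = 2.7921e-05 mol/L
Exhaustion = (c_initial - c_final) / c_initial * 100 = (1.1016e-04 - 2.7921e-05) / 1.1016e-04 * 100 = 74.6544 %


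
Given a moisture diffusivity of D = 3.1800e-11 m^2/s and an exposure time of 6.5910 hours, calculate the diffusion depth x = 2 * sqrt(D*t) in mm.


t = 6.5910 hr * 3600 = 23727.6000 s
D * t = 3.1800e-11 * 23727.6000 = 7.5454e-07
x = 2 * sqrt(D*t) = 2 * sqrt(7.5454e-07) = 0.00173728 m = 1.7373 mm


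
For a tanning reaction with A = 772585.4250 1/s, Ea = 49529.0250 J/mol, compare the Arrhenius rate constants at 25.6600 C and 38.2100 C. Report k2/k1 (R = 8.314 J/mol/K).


T1 = 25.6600 + 273.15 = 298.8100 K; T2 = 38.2100 + 273.15 = 311.3600 K
k1 = A * exp(-Ea/(R*T1)) = 772585.4250 * exp(-49529.0250/(8.314*298.8100)) = 0.00169637 1/s
k2 = A * exp(-Ea/(R*T2)) = 772585.4250 * exp(-49529.0250/(8.314*311.3600)) = 0.00378893 1/s
k2/k1 = 0.00378893 / 0.00169637 = 2.2335


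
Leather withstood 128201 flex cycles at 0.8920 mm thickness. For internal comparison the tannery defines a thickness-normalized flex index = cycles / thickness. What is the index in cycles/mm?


Formula: Index = cycles / thickness
Substituting: Index = 128201 / 0.8920
Result: 143723.0942 cycles/mm


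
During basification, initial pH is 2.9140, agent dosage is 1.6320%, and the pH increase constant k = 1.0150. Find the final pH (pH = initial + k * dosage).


Formula: pH_final = pH_initial + k * base_pct
Substituting: pH_final = 2.9140 + 1.0150 * 1.6320
Result: 4.5705


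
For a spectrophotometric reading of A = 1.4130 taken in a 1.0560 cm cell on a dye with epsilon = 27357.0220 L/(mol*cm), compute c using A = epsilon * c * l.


Formula: c = A / (epsilon * l)
Substituting: c = 1.4130 / (27357.0220 * 1.0560)
Result: 4.8911e-05 mol/L


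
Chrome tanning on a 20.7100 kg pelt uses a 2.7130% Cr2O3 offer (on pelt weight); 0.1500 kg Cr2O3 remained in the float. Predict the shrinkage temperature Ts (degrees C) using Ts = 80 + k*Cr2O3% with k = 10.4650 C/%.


Offered = pelt * offer_pct / 100 = 20.7100 * 2.7130 / 100 = 0.5619 kg
Uptake = offered - residual = 0.5619 - 0.1500 = 0.4119 kg
Cr2O3% on pelt = uptake / pelt * 100 = 0.4119 / 20.7100 * 100 = 1.9887 %
Ts = 80 + k * Cr2O3% = 80 + 10.4650 * 1.9887 = 100.8119 C


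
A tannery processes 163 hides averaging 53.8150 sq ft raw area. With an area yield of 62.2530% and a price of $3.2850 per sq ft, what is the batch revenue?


Raw_total = N * avg_area = 163 * 53.8150 = 8771.8450 sq ft
Finished = Raw_total * yield / 100 = 8771.8450 * 62.2530 / 100 = 5460.7367 sq ft
Value = Finished * price = 5460.7367 * 3.2850 = 17938.5200 $


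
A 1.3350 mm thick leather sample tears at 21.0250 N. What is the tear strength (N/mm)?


Formula: Tear strength = force / thickness
Substituting: Tear strength = 21.0250 / 1.3350
Result: 15.7491 N/mm


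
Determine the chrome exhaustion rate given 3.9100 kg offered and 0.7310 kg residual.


Formula: Uptake = (offered - residual) / offered * 100
Substituting: Uptake = (3.9100 - 0.7310) / 3.9100 * 100
Result: 81.3043 %


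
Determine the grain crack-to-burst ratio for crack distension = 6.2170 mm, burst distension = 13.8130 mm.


Formula: Ratio = crack / burst
Substituting: Ratio = 6.2170 / 13.8130
Result: 0.4501


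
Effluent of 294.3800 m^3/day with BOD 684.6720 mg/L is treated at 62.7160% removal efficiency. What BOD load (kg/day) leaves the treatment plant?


Load_in = volume * conc / 1000 = 294.3800 * 684.6720 / 1000 = 201.5537 kg/day
Removed = Load_in * eff / 100 = 201.5537 * 62.7160 / 100 = 126.4064 kg/day
Load_out = Load_in - Removed = 201.5537 - 126.4064 = 75.1473 kg/day


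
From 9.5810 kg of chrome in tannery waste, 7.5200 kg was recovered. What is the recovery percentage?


Formula: Recovery = recovered / input * 100
Substituting: Recovery = 7.5200 / 9.5810 * 100
Result: 78.4887 %


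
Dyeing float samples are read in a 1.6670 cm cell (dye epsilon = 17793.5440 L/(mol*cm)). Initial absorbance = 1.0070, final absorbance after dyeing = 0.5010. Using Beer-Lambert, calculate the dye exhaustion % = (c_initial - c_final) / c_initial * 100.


c_initial = A_i / (epsilon * l) = 1.0070 / (17793.5440 * 1.6670) = 3.3949e-05 mol/L
c_final = A_f / (epsilon * l) = 0.5010 / (17793.5440 * 1.6670) = 1.6890e-05 mol/L
Exhaustion = (c_initial - c_final) / c_initial * 100 = (3.3949e-05 - 1.6890e-05) / 3.3949e-05 * 100 = 50.2483 %


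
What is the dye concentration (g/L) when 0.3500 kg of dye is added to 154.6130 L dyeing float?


Formula: Conc = dye_mass(kg) / volume(L) * 1000
Substituting: Conc = 0.3500 / 154.6130 * 1000
Result: 2.2637 g/L


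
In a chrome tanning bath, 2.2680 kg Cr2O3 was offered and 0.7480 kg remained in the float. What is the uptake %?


Formula: Uptake = (offered - residual) / offered * 100
Substituting: Uptake = (2.2680 - 0.7480) / 2.2680 * 100
Result: 67.0194 %


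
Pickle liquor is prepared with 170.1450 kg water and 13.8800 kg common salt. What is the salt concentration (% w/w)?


Formula: Conc = salt / (water + salt) * 100
Substituting: Conc = 13.8800 / (170.1450 + 13.8800) * 100
Result: 7.5425 %


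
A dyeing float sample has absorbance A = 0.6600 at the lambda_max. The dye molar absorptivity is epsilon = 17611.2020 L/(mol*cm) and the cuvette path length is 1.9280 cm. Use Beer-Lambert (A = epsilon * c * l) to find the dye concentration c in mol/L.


Formula: c = A / (epsilon * l)
Substituting: c = 0.6600 / (17611.2020 * 1.9280)
Result: 1.9438e-05 mol/L


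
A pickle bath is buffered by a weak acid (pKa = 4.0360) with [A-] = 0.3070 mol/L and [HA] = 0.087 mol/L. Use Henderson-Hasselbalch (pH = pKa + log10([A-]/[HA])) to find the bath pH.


ratio = [A-] / [HA] = 0.3070 / 0.087 = 3.5287
log10(ratio) = 0.5476
pH = pKa + log10(ratio) = 4.0360 + 0.5476 = 4.5836


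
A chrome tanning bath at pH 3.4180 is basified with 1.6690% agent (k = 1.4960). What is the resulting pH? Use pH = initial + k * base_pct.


Formula: pH_final = pH_initial + k * base_pct
Substituting: pH_final = 3.4180 + 1.4960 * 1.6690
Result: 5.9148


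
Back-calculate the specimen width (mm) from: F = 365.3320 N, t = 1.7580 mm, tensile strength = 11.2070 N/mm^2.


Formula: w = F / (TS * t)
Substituting: w = 365.3320 / (11.2070 * 1.7580)
Result: 18.5430 mm


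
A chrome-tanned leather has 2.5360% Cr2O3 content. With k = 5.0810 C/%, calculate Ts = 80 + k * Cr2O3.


Formula: Ts = 80 + k * Cr2O3
Substituting: Ts = 80 + 5.0810 * 2.5360
Result: 92.8854 C


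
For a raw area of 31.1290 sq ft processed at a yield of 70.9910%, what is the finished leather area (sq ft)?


Formula: finished = raw * yield / 100
Substituting: finished = 31.1290 * 70.9910 / 100
Result: 22.0988 sq ft


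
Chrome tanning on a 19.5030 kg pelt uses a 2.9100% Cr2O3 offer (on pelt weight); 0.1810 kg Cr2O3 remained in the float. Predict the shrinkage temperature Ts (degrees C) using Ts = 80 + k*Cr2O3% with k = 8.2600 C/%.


Offered = pelt * offer_pct / 100 = 19.5030 * 2.9100 / 100 = 0.5675 kg
Uptake = offered - residual = 0.5675 - 0.1810 = 0.3865 kg
Cr2O3% on pelt = uptake / pelt * 100 = 0.3865 / 19.5030 * 100 = 1.9819 %
Ts = 80 + k * Cr2O3% = 80 + 8.2600 * 1.9819 = 96.3708 C


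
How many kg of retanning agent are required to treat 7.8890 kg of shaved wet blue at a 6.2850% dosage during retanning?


Formula: Retan = substrate * pct / 100
Substituting: Retan = 7.8890 * 6.2850 / 100
Result: 0.4958 kg


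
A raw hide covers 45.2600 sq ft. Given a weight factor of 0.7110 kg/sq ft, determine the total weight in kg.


Formula: Weight = area * weight_per_sqft
Substituting: Weight = 45.2600 * 0.7110
Result: 32.1799 kg


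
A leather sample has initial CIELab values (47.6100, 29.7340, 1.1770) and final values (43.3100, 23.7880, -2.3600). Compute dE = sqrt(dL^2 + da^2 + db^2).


dL = -4.3000, da = -5.9460, db = -3.5370
dE = sqrt((-4.3000)^2 + (-5.9460)^2 + (-3.5370)^2) = 8.1459


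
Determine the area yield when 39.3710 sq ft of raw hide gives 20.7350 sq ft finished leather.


Formula: Yield = finished / raw * 100
Substituting: Yield = 20.7350 / 39.3710 * 100
Result: 52.6657 %


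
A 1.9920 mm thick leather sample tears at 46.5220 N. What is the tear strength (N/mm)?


Formula: Tear strength = force / thickness
Substituting: Tear strength = 46.5220 / 1.9920
Result: 23.3544 N/mm


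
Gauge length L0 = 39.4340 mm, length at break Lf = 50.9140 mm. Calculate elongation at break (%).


Formula: Elongation = (Lf - L0) / L0 * 100
Substituting: Elongation = (50.9140 - 39.4340) / 39.4340 * 100
Result: 29.1119 %


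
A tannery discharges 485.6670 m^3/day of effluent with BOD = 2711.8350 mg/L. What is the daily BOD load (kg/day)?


Formula: BOD_load = volume * conc / 1000
Substituting: BOD_load = 485.6670 * 2711.8350 / 1000
Result: 1317.0488 kg/day


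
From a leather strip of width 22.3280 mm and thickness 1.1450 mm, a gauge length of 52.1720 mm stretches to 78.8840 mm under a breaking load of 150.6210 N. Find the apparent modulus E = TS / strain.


TS = F / (w * t) = 150.6210 / (22.3280 * 1.1450) = 5.8916 N/mm^2
strain = (Lf - L0) / L0 = (78.8840 - 52.1720) / 52.1720 = 0.5120
E = TS / strain = 5.8916 / 0.5120 = 11.5070 N/mm^2


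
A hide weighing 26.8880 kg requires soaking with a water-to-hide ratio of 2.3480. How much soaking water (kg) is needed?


Formula: Water = hide_weight * ratio
Substituting: Water = 26.8880 * 2.3480
Result: 63.1330 kg


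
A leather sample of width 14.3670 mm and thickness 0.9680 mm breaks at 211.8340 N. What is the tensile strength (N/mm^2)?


Formula: TS = force / (width * thickness)
Substituting: TS = 211.8340 / (14.3670 * 0.9680)
Result: 15.2319 N/mm^2


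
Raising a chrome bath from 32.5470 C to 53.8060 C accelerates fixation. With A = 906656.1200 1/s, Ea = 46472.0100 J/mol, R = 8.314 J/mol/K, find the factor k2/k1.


T1 = 32.5470 + 273.15 = 305.6970 K; T2 = 53.8060 + 273.15 = 326.9560 K
k1 = A * exp(-Ea/(R*T1)) = 906656.1200 * exp(-46472.0100/(8.314*305.6970)) = 0.0103861 1/s
k2 = A * exp(-Ea/(R*T2)) = 906656.1200 * exp(-46472.0100/(8.314*326.9560)) = 0.0341024 1/s
k2/k1 = 0.0341024 / 0.0103861 = 3.2835


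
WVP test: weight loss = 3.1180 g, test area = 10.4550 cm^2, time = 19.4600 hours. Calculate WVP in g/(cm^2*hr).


Formula: WVP = loss / (area * time)
Substituting: WVP = 3.1180 / (10.4550 * 19.4600)
Result: 0.0153253 g/(cm^2*hr)


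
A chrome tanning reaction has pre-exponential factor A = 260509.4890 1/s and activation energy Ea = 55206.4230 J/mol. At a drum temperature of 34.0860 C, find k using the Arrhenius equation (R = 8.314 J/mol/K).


T_K = T_C + 273.15 = 34.0860 + 273.15 = 307.2360 K
exponent = -Ea / (R * T_K) = -55206.4230 / (8.314 * 307.2360) = -21.6126
k = A * exp(exponent) = 260509.4890 * exp(-21.6126) = 1.0705e-04 1/s


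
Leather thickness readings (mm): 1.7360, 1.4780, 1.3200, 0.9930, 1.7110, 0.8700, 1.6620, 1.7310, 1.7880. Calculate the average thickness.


Formula: Average = sum / n
Substituting: Average = 13.2890 / 9
Result: 1.4766 mm


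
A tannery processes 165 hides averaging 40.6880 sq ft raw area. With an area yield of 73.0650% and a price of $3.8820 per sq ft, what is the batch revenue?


Raw_total = N * avg_area = 165 * 40.6880 = 6713.5200 sq ft
Finished = Raw_total * yield / 100 = 6713.5200 * 73.0650 / 100 = 4905.2334 sq ft
Value = Finished * price = 4905.2334 * 3.8820 = 19042.1160 $


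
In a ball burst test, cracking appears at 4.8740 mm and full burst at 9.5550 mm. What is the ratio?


Formula: Ratio = crack / burst
Substituting: Ratio = 4.8740 / 9.5550
Result: 0.5101


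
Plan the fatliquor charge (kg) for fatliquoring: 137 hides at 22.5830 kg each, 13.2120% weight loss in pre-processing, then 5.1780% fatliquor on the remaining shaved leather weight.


Total_raw = N * avg_wt = 137 * 22.5830 = 3093.8710 kg
Substrate = Total_raw * (1 - loss/100) = 3093.8710 * (1 - 13.2120/100) = 2685.1088 kg
Fat = Substrate * pct / 100 = 2685.1088 * 5.1780 / 100 = 139.0349 kg


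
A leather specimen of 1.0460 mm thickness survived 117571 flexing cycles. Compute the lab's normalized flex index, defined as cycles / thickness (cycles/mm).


Formula: Index = cycles / thickness
Substituting: Index = 117571 / 1.0460
Result: 112400.5736 cycles/mm


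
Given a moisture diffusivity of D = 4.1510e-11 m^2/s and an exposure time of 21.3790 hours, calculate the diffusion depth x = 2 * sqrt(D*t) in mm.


t = 21.3790 hr * 3600 = 76964.4000 s
D * t = 4.1510e-11 * 76964.4000 = 3.1948e-06
x = 2 * sqrt(D*t) = 2 * sqrt(3.1948e-06) = 0.0035748 m = 3.5748 mm


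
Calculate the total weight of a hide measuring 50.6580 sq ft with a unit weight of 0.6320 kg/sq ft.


Formula: Weight = area * weight_per_sqft
Substituting: Weight = 50.6580 * 0.6320
Result: 32.0159 kg


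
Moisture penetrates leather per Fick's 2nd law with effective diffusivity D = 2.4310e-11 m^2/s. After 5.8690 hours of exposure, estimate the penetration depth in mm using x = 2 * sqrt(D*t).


t = 5.8690 hr * 3600 = 21128.4000 s
D * t = 2.4310e-11 * 21128.4000 = 5.1363e-07
x = 2 * sqrt(D*t) = 2 * sqrt(5.1363e-07) = 0.00143336 m = 1.4334 mm


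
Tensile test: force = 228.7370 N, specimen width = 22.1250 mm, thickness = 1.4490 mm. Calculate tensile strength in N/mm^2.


Formula: TS = force / (width * thickness)
Substituting: TS = 228.7370 / (22.1250 * 1.4490)
Result: 7.1348 N/mm^2


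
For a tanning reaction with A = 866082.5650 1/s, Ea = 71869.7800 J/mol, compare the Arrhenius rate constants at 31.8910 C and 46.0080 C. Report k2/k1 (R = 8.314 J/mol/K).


T1 = 31.8910 + 273.15 = 305.0410 K; T2 = 46.0080 + 273.15 = 319.1580 K
k1 = A * exp(-Ea/(R*T1)) = 866082.5650 * exp(-71869.7800/(8.314*305.0410)) = 4.2685e-07 1/s
k2 = A * exp(-Ea/(R*T2)) = 866082.5650 * exp(-71869.7800/(8.314*319.1580)) = 1.4950e-06 1/s
k2/k1 = 1.4950e-06 / 4.2685e-07 = 3.5025


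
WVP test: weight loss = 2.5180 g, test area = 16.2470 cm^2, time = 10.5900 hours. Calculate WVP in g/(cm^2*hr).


Formula: WVP = loss / (area * time)
Substituting: WVP = 2.5180 / (16.2470 * 10.5900)
Result: 0.0146348 g/(cm^2*hr)


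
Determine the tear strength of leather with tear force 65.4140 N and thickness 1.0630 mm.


Formula: Tear strength = force / thickness
Substituting: Tear strength = 65.4140 / 1.0630
Result: 61.5372 N/mm


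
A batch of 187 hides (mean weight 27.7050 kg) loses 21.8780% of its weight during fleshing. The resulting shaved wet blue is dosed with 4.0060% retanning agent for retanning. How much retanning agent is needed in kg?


Total_raw = N * avg_wt = 187 * 27.7050 = 5180.8350 kg
Substrate = Total_raw * (1 - loss/100) = 5180.8350 * (1 - 21.8780/100) = 4047.3719 kg
Retan = Substrate * pct / 100 = 4047.3719 * 4.0060 / 100 = 162.1377 kg


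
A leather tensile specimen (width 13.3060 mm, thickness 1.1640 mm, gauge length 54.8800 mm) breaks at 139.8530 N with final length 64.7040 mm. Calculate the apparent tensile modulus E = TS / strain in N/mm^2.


TS = F / (w * t) = 139.8530 / (13.3060 * 1.1640) = 9.0297 N/mm^2
strain = (Lf - L0) / L0 = (64.7040 - 54.8800) / 54.8800 = 0.1790
E = TS / strain = 9.0297 / 0.1790 = 50.4426 N/mm^2


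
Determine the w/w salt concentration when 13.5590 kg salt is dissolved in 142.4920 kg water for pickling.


Formula: Conc = salt / (water + salt) * 100
Substituting: Conc = 13.5590 / (142.4920 + 13.5590) * 100
Result: 8.6888 %


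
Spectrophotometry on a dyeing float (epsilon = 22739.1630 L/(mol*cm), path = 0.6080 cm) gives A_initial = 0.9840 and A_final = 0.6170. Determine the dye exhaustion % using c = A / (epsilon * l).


c_initial = A_i / (epsilon * l) = 0.9840 / (22739.1630 * 0.6080) = 7.1173e-05 mol/L
c_final = A_f / (epsilon * l) = 0.6170 / (22739.1630 * 0.6080) = 4.4628e-05 mol/L
Exhaustion = (c_initial - c_final) / c_initial * 100 = (7.1173e-05 - 4.4628e-05) / 7.1173e-05 * 100 = 37.2967 %


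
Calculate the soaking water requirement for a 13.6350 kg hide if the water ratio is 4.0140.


Formula: Water = hide_weight * ratio
Substituting: Water = 13.6350 * 4.0140
Result: 54.7309 kg


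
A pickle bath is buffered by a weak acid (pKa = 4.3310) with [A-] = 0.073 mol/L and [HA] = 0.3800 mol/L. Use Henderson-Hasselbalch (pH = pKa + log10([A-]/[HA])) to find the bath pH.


ratio = [A-] / [HA] = 0.073 / 0.3800 = 0.1921
log10(ratio) = -0.7165
pH = pKa + log10(ratio) = 4.3310 - 0.7165 = 3.6145


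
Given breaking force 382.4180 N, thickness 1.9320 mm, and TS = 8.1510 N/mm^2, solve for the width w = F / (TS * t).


Formula: w = F / (TS * t)
Substituting: w = 382.4180 / (8.1510 * 1.9320)
Result: 24.2840 mm


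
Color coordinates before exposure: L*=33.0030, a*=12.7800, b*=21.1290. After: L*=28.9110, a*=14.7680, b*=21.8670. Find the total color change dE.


dL = -4.0920, da = 1.9880, db = 0.7380
dE = sqrt((-4.0920)^2 + 1.9880^2 + 0.7380^2) = 4.6088


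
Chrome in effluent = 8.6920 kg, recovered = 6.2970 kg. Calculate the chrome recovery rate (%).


Formula: Recovery = recovered / input * 100
Substituting: Recovery = 6.2970 / 8.6920 * 100
Result: 72.4459 %


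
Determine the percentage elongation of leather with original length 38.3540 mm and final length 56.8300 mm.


Formula: Elongation = (Lf - L0) / L0 * 100
Substituting: Elongation = (56.8300 - 38.3540) / 38.3540 * 100
Result: 48.1723 %


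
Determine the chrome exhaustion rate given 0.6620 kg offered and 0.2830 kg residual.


Formula: Uptake = (offered - residual) / offered * 100
Substituting: Uptake = (0.6620 - 0.2830) / 0.6620 * 100
Result: 57.2508 %


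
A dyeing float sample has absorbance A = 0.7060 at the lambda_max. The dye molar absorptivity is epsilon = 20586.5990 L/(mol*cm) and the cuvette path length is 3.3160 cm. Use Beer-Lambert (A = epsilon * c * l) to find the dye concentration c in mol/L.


Formula: c = A / (epsilon * l)
Substituting: c = 0.7060 / (20586.5990 * 3.3160)
Result: 1.0342e-05 mol/L


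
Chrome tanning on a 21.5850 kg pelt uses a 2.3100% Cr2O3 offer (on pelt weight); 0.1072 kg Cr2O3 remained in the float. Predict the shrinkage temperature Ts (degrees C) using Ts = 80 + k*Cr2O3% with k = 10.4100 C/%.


Offered = pelt * offer_pct / 100 = 21.5850 * 2.3100 / 100 = 0.4986 kg
Uptake = offered - residual = 0.4986 - 0.1072 = 0.3914 kg
Cr2O3% on pelt = uptake / pelt * 100 = 0.3914 / 21.5850 * 100 = 1.8134 %
Ts = 80 + k * Cr2O3% = 80 + 10.4100 * 1.8134 = 98.8771 C


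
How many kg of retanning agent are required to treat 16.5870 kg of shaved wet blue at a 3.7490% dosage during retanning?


Formula: Retan = substrate * pct / 100
Substituting: Retan = 16.5870 * 3.7490 / 100
Result: 0.6218 kg


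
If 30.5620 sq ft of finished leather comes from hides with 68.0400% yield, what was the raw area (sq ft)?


Formula: raw = finished * 100 / yield
Substituting: raw = 30.5620 * 100 / 68.0400
Result: 44.9177 sq ft


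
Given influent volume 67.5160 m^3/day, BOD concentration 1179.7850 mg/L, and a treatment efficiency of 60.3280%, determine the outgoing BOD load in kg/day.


Load_in = volume * conc / 1000 = 67.5160 * 1179.7850 / 1000 = 79.6544 kg/day
Removed = Load_in * eff / 100 = 79.6544 * 60.3280 / 100 = 48.0539 kg/day
Load_out = Load_in - Removed = 79.6544 - 48.0539 = 31.6005 kg/day


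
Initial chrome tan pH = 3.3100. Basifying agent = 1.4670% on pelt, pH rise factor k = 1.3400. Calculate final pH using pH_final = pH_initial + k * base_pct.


Formula: pH_final = pH_initial + k * base_pct
Substituting: pH_final = 3.3100 + 1.3400 * 1.4670
Result: 5.2758


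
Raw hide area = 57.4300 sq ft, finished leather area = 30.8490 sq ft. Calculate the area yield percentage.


Formula: Yield = finished / raw * 100
Substituting: Yield = 30.8490 / 57.4300 * 100
Result: 53.7158 %


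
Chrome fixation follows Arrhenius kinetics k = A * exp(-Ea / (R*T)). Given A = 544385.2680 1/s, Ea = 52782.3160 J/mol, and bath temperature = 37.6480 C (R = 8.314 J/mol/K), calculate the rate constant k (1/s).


T_K = T_C + 273.15 = 37.6480 + 273.15 = 310.7980 K
exponent = -Ea / (R * T_K) = -52782.3160 / (8.314 * 310.7980) = -20.4268
k = A * exp(exponent) = 544385.2680 * exp(-20.4268) = 7.3226e-04 1/s


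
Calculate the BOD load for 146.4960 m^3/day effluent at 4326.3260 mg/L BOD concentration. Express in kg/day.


Formula: BOD_load = volume * conc / 1000
Substituting: BOD_load = 146.4960 * 4326.3260 / 1000
Result: 633.7895 kg/day


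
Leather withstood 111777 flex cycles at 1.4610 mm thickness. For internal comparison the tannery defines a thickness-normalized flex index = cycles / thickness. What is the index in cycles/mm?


Formula: Index = cycles / thickness
Substituting: Index = 111777 / 1.4610
Result: 76507.1869 cycles/mm


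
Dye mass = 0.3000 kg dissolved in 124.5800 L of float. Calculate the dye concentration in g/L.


Formula: Conc = dye_mass(kg) / volume(L) * 1000
Substituting: Conc = 0.3000 / 124.5800 * 1000
Result: 2.4081 g/L


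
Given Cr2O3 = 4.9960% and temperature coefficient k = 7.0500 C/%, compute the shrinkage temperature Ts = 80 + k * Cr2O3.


Formula: Ts = 80 + k * Cr2O3
Substituting: Ts = 80 + 7.0500 * 4.9960
Result: 115.2218 C


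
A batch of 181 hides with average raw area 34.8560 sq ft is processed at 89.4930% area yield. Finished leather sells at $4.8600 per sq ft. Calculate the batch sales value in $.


Raw_total = N * avg_area = 181 * 34.8560 = 6308.9360 sq ft
Finished = Raw_total * yield / 100 = 6308.9360 * 89.4930 / 100 = 5646.0561 sq ft
Value = Finished * price = 5646.0561 * 4.8600 = 27439.8326 $


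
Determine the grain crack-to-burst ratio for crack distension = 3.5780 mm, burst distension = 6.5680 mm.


Formula: Ratio = crack / burst
Substituting: Ratio = 3.5780 / 6.5680
Result: 0.5448


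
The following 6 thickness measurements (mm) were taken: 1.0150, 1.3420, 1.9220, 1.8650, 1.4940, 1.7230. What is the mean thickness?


Formula: Average = sum / n
Substituting: Average = 9.3610 / 6
Result: 1.5602 mm


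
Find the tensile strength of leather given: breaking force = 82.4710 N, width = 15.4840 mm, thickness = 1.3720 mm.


Formula: TS = force / (width * thickness)
Substituting: TS = 82.4710 / (15.4840 * 1.3720)
Result: 3.8821 N/mm^2


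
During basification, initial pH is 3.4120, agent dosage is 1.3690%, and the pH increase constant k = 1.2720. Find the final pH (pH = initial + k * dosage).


Formula: pH_final = pH_initial + k * base_pct
Substituting: pH_final = 3.4120 + 1.2720 * 1.3690
Result: 5.1534


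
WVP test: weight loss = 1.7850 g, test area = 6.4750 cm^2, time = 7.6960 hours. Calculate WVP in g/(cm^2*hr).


Formula: WVP = loss / (area * time)
Substituting: WVP = 1.7850 / (6.4750 * 7.6960)
Result: 0.0358206 g/(cm^2*hr)


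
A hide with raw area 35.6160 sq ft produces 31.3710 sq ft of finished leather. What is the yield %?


Formula: Yield = finished / raw * 100
Substituting: Yield = 31.3710 / 35.6160 * 100
Result: 88.0812 %


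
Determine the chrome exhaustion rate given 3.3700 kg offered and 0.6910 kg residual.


Formula: Uptake = (offered - residual) / offered * 100
Substituting: Uptake = (3.3700 - 0.6910) / 3.3700 * 100
Result: 79.4955 %


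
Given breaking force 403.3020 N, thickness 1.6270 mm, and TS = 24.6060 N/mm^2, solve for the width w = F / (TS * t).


Formula: w = F / (TS * t)
Substituting: w = 403.3020 / (24.6060 * 1.6270)
Result: 10.0740 mm


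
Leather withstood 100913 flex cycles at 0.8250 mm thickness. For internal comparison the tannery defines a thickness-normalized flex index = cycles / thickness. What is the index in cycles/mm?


Formula: Index = cycles / thickness
Substituting: Index = 100913 / 0.8250
Result: 122318.7879 cycles/mm


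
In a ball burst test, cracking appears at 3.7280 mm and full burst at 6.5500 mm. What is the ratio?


Formula: Ratio = crack / burst
Substituting: Ratio = 3.7280 / 6.5500
Result: 0.5692


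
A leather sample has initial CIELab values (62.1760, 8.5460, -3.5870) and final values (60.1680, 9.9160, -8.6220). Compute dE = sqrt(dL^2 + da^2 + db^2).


dL = -2.0080, da = 1.3700, db = -5.0350
dE = sqrt((-2.0080)^2 + 1.3700^2 + (-5.0350)^2) = 5.5911


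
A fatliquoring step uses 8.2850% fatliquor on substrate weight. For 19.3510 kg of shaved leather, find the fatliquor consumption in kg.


Formula: Fat = substrate * pct / 100
Substituting: Fat = 19.3510 * 8.2850 / 100
Result: 1.6032 kg


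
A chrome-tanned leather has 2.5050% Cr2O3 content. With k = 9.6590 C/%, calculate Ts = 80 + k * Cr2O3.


Formula: Ts = 80 + k * Cr2O3
Substituting: Ts = 80 + 9.6590 * 2.5050
Result: 104.1958 C


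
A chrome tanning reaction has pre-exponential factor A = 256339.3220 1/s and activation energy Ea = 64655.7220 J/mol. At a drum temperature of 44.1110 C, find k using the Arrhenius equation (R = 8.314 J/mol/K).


T_K = T_C + 273.15 = 44.1110 + 273.15 = 317.2610 K
exponent = -Ea / (R * T_K) = -64655.7220 / (8.314 * 317.2610) = -24.5121
k = A * exp(exponent) = 256339.3220 * exp(-24.5121) = 5.7990e-06 1/s


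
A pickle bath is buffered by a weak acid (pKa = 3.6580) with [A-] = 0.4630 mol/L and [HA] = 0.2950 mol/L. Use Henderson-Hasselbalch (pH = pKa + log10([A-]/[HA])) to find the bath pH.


ratio = [A-] / [HA] = 0.4630 / 0.2950 = 1.5695
log10(ratio) = 0.1958
pH = pKa + log10(ratio) = 3.6580 + 0.1958 = 3.8538


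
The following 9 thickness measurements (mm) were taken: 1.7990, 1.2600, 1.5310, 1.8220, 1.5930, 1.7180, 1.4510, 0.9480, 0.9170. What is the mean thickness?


Formula: Average = sum / n
Substituting: Average = 13.0390 / 9
Result: 1.4488 mm


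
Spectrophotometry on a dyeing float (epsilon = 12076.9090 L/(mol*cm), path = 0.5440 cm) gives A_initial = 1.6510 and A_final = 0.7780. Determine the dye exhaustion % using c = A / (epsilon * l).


c_initial = A_i / (epsilon * l) = 1.6510 / (12076.9090 * 0.5440) = 2.5130e-04 mol/L
c_final = A_f / (epsilon * l) = 0.7780 / (12076.9090 * 0.5440) = 1.1842e-04 mol/L
Exhaustion = (c_initial - c_final) / c_initial * 100 = (2.5130e-04 - 1.1842e-04) / 2.5130e-04 * 100 = 52.8770 %


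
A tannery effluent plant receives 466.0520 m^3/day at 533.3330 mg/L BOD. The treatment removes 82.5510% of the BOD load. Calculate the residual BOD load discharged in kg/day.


Load_in = volume * conc / 1000 = 466.0520 * 533.3330 / 1000 = 248.5609 kg/day
Removed = Load_in * eff / 100 = 248.5609 * 82.5510 / 100 = 205.1895 kg/day
Load_out = Load_in - Removed = 248.5609 - 205.1895 = 43.3714 kg/day


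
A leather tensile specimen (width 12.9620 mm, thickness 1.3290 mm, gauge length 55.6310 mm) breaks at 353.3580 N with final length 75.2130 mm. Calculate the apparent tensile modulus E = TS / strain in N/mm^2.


TS = F / (w * t) = 353.3580 / (12.9620 * 1.3290) = 20.5125 N/mm^2
strain = (Lf - L0) / L0 = (75.2130 - 55.6310) / 55.6310 = 0.3520
E = TS / strain = 20.5125 / 0.3520 = 58.2744 N/mm^2


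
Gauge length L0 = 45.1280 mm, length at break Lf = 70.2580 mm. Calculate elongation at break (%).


Formula: Elongation = (Lf - L0) / L0 * 100
Substituting: Elongation = (70.2580 - 45.1280) / 45.1280 * 100
Result: 55.6860 %


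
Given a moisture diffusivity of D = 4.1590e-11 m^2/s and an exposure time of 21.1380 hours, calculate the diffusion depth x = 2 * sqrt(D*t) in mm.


t = 21.1380 hr * 3600 = 76096.8000 s
D * t = 4.1590e-11 * 76096.8000 = 3.1649e-06
x = 2 * sqrt(D*t) = 2 * sqrt(3.1649e-06) = 0.00355801 m = 3.5580 mm


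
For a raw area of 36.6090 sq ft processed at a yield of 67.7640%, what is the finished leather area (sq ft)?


Formula: finished = raw * yield / 100
Substituting: finished = 36.6090 * 67.7640 / 100
Result: 24.8077 sq ft


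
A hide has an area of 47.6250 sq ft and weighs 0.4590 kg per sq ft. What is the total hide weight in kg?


Formula: Weight = area * weight_per_sqft
Substituting: Weight = 47.6250 * 0.4590
Result: 21.8599 kg


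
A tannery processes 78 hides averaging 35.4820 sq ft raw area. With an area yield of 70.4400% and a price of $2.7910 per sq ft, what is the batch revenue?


Raw_total = N * avg_area = 78 * 35.4820 = 2767.5960 sq ft
Finished = Raw_total * yield / 100 = 2767.5960 * 70.4400 / 100 = 1949.4946 sq ft
Value = Finished * price = 1949.4946 * 2.7910 = 5441.0395 $


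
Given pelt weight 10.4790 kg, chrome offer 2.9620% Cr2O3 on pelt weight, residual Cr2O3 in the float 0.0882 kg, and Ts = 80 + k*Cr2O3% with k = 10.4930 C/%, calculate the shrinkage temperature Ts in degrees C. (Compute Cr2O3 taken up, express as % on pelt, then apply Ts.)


Offered = pelt * offer_pct / 100 = 10.4790 * 2.9620 / 100 = 0.3104 kg
Uptake = offered - residual = 0.3104 - 0.0882 = 0.2222 kg
Cr2O3% on pelt = uptake / pelt * 100 = 0.2222 / 10.4790 * 100 = 2.1203 %
Ts = 80 + k * Cr2O3% = 80 + 10.4930 * 2.1203 = 102.2485 C


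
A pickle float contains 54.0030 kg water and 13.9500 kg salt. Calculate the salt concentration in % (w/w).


Formula: Conc = salt / (water + salt) * 100
Substituting: Conc = 13.9500 / (54.0030 + 13.9500) * 100
Result: 20.5289 %


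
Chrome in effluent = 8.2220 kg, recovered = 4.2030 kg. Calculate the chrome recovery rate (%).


Formula: Recovery = recovered / input * 100
Substituting: Recovery = 4.2030 / 8.2220 * 100
Result: 51.1189 %


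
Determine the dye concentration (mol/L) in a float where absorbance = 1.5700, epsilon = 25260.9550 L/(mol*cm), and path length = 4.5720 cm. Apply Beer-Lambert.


Formula: c = A / (epsilon * l)
Substituting: c = 1.5700 / (25260.9550 * 4.5720)
Result: 1.3594e-05 mol/L


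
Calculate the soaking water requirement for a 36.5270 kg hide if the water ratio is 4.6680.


Formula: Water = hide_weight * ratio
Substituting: Water = 36.5270 * 4.6680
Result: 170.5080 kg


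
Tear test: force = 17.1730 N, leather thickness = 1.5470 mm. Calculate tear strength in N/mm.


Formula: Tear strength = force / thickness
Substituting: Tear strength = 17.1730 / 1.5470
Result: 11.1008 N/mm


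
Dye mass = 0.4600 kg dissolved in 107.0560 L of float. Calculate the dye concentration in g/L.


Formula: Conc = dye_mass(kg) / volume(L) * 1000
Substituting: Conc = 0.4600 / 107.0560 * 1000
Result: 4.2968 g/L


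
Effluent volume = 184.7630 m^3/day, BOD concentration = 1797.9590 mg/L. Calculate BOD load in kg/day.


Formula: BOD_load = volume * conc / 1000
Substituting: BOD_load = 184.7630 * 1797.9590 / 1000
Result: 332.1963 kg/day


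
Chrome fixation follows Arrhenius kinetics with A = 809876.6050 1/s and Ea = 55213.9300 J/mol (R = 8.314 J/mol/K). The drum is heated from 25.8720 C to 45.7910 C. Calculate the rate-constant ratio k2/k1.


T1 = 25.8720 + 273.15 = 299.0220 K; T2 = 45.7910 + 273.15 = 318.9410 K
k1 = A * exp(-Ea/(R*T1)) = 809876.6050 * exp(-55213.9300/(8.314*299.0220)) = 1.8324e-04 1/s
k2 = A * exp(-Ea/(R*T2)) = 809876.6050 * exp(-55213.9300/(8.314*318.9410)) = 7.3353e-04 1/s
k2/k1 = 7.3353e-04 / 1.8324e-04 = 4.0030


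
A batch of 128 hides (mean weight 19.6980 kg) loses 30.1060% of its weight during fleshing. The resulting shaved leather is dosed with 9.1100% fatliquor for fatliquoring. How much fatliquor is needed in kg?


Total_raw = N * avg_wt = 128 * 19.6980 = 2521.3440 kg
Substrate = Total_raw * (1 - loss/100) = 2521.3440 * (1 - 30.1060/100) = 1762.2682 kg
Fat = Substrate * pct / 100 = 1762.2682 * 9.1100 / 100 = 160.5426 kg


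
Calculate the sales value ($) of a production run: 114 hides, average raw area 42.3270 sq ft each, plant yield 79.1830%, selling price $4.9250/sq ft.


Raw_total = N * avg_area = 114 * 42.3270 = 4825.2780 sq ft
Finished = Raw_total * yield / 100 = 4825.2780 * 79.1830 / 100 = 3820.7999 sq ft
Value = Finished * price = 3820.7999 * 4.9250 = 18817.4394 $


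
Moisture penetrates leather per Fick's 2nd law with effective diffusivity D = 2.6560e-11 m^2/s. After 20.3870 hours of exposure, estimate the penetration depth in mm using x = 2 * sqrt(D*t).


t = 20.3870 hr * 3600 = 73393.2000 s
D * t = 2.6560e-11 * 73393.2000 = 1.9493e-06
x = 2 * sqrt(D*t) = 2 * sqrt(1.9493e-06) = 0.00279236 m = 2.7924 mm


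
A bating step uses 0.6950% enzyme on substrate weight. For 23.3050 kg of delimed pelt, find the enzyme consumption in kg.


Formula: Enzyme = substrate * pct / 100
Substituting: Enzyme = 23.3050 * 0.6950 / 100
Result: 0.1620 kg


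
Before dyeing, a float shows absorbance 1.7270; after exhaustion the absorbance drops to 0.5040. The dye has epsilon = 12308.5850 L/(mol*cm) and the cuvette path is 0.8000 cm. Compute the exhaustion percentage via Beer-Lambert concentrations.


c_initial = A_i / (epsilon * l) = 1.7270 / (12308.5850 * 0.8000) = 1.7539e-04 mol/L
c_final = A_f / (epsilon * l) = 0.5040 / (12308.5850 * 0.8000) = 5.1184e-05 mol/L
Exhaustion = (c_initial - c_final) / c_initial * 100 = (1.7539e-04 - 5.1184e-05) / 1.7539e-04 * 100 = 70.8164 %


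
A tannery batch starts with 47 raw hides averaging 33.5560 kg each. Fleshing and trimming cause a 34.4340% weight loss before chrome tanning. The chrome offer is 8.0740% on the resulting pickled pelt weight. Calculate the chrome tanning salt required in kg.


Total_raw = N * avg_wt = 47 * 33.5560 = 1577.1320 kg
Substrate = Total_raw * (1 - loss/100) = 1577.1320 * (1 - 34.4340/100) = 1034.0624 kg
Chrome = Substrate * pct / 100 = 1034.0624 * 8.0740 / 100 = 83.4902 kg


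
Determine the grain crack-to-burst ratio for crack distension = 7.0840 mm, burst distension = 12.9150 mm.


Formula: Ratio = crack / burst
Substituting: Ratio = 7.0840 / 12.9150
Result: 0.5485


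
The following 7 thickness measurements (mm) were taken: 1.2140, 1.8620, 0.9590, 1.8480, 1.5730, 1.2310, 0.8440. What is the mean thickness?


Formula: Average = sum / n
Substituting: Average = 9.5310 / 7
Result: 1.3616 mm


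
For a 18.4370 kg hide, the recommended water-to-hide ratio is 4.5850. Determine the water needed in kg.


Formula: Water = hide_weight * ratio
Substituting: Water = 18.4370 * 4.5850
Result: 84.5336 kg


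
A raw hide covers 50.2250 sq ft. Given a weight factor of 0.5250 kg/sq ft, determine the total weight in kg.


Formula: Weight = area * weight_per_sqft
Substituting: Weight = 50.2250 * 0.5250
Result: 26.3681 kg


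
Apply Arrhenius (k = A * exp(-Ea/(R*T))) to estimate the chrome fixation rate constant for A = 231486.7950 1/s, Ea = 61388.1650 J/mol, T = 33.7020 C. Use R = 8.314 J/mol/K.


T_K = T_C + 273.15 = 33.7020 + 273.15 = 306.8520 K
exponent = -Ea / (R * T_K) = -61388.1650 / (8.314 * 306.8520) = -24.0628
k = A * exp(exponent) = 231486.7950 * exp(-24.0628) = 8.2072e-06 1/s


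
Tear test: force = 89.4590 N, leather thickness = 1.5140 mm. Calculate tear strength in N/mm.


Formula: Tear strength = force / thickness
Substituting: Tear strength = 89.4590 / 1.5140
Result: 59.0878 N/mm


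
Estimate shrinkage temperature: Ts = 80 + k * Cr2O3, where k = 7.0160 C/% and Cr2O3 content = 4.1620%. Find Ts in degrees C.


Formula: Ts = 80 + k * Cr2O3
Substituting: Ts = 80 + 7.0160 * 4.1620
Result: 109.2006 C


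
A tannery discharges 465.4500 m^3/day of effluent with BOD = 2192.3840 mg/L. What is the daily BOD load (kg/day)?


Formula: BOD_load = volume * conc / 1000
Substituting: BOD_load = 465.4500 * 2192.3840 / 1000
Result: 1020.4451 kg/day


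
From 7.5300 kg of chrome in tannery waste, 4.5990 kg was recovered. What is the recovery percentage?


Formula: Recovery = recovered / input * 100
Substituting: Recovery = 4.5990 / 7.5300 * 100
Result: 61.0757 %


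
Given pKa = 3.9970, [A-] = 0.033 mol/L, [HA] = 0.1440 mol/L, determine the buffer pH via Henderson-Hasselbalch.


ratio = [A-] / [HA] = 0.033 / 0.1440 = 0.2292
log10(ratio) = -0.6398
pH = pKa + log10(ratio) = 3.9970 - 0.6398 = 3.3572


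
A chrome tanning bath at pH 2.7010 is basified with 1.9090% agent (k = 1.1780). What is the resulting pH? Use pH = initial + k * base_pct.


Formula: pH_final = pH_initial + k * base_pct
Substituting: pH_final = 2.7010 + 1.1780 * 1.9090
Result: 4.9498
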